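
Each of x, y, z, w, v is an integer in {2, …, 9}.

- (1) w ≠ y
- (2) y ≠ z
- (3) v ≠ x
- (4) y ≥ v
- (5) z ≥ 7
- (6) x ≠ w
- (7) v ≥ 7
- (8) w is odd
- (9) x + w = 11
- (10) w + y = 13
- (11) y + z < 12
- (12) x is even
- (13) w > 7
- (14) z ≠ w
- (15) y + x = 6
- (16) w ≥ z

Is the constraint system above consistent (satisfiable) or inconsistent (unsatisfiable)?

Unsatisfiable

From constraints 5 and 16: w ≥ z ≥ 7. From constraints 4 and 7: y ≥ v ≥ 7. Hence w + y ≥ 14. But constraint 10 requires w + y = 13, and 13 < 14. Contradiction.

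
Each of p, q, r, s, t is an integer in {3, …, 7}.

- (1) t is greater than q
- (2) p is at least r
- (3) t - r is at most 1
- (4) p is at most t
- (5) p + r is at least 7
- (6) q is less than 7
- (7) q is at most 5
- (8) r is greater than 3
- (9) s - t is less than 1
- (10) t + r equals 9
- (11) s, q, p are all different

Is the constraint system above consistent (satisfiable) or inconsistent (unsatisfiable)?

Setting (p, q, r, s, t) = (5, 4, 4, 3, 5) satisfies everything: constraint 3: t - r = 1; constraint 5: p + r = 9, and the others follow.

Satisfiable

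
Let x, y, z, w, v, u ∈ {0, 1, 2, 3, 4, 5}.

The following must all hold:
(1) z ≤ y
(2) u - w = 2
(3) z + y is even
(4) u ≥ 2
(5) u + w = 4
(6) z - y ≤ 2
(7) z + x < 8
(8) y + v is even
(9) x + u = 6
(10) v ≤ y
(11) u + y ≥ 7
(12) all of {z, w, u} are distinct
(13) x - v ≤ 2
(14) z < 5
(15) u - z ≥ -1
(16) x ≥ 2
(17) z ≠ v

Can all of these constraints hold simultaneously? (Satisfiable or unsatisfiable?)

Satisfiable

Setting (x, y, z, w, v, u) = (3, 4, 4, 1, 2, 3) satisfies everything: constraint 2: u - w = 2; constraint 5: u + w = 4, and the others follow.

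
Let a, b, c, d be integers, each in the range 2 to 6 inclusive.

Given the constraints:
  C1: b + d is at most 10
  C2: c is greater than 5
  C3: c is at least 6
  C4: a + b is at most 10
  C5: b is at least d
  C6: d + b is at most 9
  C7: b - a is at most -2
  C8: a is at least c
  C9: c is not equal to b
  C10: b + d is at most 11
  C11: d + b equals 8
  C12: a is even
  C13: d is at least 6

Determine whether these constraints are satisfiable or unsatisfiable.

Unsatisfiable

From constraints 3 and 8: a ≥ c ≥ 6. From constraints 5 and 13: b ≥ d ≥ 6. Hence a + b ≥ 12. But constraint 4 requires a + b ≤ 10, and 10 < 12. Contradiction.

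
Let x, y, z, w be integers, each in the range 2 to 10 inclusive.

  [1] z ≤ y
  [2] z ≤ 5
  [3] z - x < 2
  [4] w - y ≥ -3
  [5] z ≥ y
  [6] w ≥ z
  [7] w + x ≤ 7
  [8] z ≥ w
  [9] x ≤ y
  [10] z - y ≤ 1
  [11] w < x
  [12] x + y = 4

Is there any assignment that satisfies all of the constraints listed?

Constraints 5, 6, 9, and 11 give x ≤ y, y ≤ z, z ≤ w, w < x. Chaining: x ≤ y ≤ z ≤ w < x, which forces x < x — impossible.

Unsatisfiable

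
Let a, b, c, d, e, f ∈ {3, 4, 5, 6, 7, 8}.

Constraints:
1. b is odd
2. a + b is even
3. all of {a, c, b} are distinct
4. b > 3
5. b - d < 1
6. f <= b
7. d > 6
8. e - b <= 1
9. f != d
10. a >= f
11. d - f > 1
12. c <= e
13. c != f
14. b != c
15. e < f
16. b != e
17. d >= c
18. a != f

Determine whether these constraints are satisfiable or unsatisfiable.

Satisfiable

One satisfying assignment is a = 7, b = 5, c = 3, d = 7, e = 3, f = 5.
For the less obvious constraints — constraint 5: b - d = -2; constraint 8: e - b = -2 — and the others hold by inspection.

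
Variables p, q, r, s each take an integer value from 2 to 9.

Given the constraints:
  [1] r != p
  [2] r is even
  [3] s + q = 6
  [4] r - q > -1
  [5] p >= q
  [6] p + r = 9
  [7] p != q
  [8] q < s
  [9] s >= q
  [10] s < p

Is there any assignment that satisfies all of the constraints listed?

Try p = 7, q = 2, r = 2, s = 4.
Check constraint 3: s + q = 6; constraint 4: r - q = 0. The remaining constraints are straightforward to verify.

Satisfiable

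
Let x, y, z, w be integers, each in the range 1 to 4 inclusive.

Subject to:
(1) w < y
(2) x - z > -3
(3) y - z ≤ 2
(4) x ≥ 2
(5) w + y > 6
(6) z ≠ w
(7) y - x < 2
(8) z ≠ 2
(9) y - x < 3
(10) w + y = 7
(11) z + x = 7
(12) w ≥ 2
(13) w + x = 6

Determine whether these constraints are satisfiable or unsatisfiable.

Try x = 3, y = 4, z = 4, w = 3.
Check constraint 2: x - z = -1; constraint 3: y - z = 0; constraint 5: w + y = 7. The remaining constraints are straightforward to verify.

Satisfiable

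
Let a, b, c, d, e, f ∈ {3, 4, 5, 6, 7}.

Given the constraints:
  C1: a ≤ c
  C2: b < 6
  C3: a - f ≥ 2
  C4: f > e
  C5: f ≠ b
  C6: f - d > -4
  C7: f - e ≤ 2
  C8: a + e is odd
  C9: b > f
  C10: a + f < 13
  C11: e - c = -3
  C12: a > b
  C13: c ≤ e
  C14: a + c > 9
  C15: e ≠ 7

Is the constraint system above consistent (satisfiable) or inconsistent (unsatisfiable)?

Constraints 1, 4, 9, 12, and 13 give f < b, b < a, a ≤ c, c ≤ e, e < f. Chaining: f < b < a ≤ c ≤ e < f, which forces f < f — impossible.

Unsatisfiable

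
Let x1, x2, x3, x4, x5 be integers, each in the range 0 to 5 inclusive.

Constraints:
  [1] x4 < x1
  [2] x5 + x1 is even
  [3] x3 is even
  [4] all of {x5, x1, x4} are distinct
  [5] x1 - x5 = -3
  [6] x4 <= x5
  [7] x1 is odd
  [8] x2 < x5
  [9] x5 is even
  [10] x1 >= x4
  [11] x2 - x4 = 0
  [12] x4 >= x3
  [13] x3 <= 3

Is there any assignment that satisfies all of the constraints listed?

Unsatisfiable

Constraint 9 makes x5 even and constraint 7 makes x1 odd, so x5 + x1 must be odd. Constraint 2 says x5 + x1 is even — contradiction.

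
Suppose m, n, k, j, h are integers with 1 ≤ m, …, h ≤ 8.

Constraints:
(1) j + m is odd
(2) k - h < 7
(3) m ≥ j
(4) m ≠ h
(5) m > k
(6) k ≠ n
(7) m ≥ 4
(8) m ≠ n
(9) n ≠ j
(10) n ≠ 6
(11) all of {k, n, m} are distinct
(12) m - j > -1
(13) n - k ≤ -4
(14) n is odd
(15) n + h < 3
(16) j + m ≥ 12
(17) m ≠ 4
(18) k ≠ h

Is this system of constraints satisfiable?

Setting (m, n, k, j, h) = (7, 1, 5, 6, 1) satisfies everything: constraint 2: k - h = 4; constraint 12: m - j = 1, and the others follow.

Satisfiable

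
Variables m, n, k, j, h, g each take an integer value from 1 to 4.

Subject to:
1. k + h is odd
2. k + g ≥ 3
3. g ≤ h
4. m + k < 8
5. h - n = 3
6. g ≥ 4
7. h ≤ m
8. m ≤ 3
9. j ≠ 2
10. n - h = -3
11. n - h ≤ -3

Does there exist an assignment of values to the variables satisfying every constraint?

Unsatisfiable

From constraints 3 and 6: h ≥ g and g ≥ 4, so h ≥ 4. From constraints 7 and 8: h ≤ m and m ≤ 3, so h ≤ 3. But 3 < 4, so no value of h works.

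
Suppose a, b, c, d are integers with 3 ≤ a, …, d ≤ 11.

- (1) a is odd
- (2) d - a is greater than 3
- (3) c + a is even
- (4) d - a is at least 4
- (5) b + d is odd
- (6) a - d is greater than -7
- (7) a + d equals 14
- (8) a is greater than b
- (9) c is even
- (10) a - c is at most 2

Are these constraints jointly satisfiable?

Constraint 9 makes c even and constraint 1 makes a odd, so c + a must be odd. Constraint 3 says c + a is even — contradiction.

Unsatisfiable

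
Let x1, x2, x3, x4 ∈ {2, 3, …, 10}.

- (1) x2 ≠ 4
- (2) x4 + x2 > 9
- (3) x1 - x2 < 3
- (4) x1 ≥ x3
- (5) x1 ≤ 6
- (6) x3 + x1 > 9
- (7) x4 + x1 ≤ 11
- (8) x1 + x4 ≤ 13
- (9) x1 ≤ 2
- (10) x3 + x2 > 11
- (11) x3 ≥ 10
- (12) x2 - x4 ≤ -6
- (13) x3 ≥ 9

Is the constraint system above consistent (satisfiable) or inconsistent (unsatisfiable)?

Unsatisfiable

From constraint 11: x3 ≥ 10. From constraints 4 and 9: x3 ≤ x1 and x1 ≤ 2, so x3 ≤ 2. But 2 < 10, so no value of x3 works.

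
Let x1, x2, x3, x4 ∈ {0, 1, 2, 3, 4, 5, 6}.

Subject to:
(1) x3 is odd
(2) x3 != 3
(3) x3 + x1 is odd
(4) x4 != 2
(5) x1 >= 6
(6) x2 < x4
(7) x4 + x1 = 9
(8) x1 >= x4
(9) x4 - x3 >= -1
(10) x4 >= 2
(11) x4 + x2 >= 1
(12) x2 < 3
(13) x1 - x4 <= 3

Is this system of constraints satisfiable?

Satisfiable

The assignment x1 = 6, x2 = 1, x3 = 1, x4 = 3 works:
  constraint 7 holds since x4 + x1 = 9.
  constraint 9 holds since x4 - x3 = 2.
The rest check out directly.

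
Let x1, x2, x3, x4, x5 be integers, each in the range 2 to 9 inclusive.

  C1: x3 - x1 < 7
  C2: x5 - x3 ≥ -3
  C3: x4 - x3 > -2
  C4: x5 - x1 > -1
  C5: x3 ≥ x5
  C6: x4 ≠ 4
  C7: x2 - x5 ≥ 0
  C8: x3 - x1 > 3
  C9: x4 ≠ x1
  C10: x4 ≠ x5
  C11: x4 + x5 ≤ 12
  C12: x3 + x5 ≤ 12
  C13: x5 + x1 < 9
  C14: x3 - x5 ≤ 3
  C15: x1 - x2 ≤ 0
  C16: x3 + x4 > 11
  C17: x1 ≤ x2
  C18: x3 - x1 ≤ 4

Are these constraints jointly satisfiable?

Satisfiable

The assignment x1 = 3, x2 = 5, x3 = 7, x4 = 6, x5 = 5 works:
  constraint 1 holds since x3 - x1 = 4.
  constraint 2 holds since x5 - x3 = -2.
  constraint 3 holds since x4 - x3 = -1.
The rest check out directly.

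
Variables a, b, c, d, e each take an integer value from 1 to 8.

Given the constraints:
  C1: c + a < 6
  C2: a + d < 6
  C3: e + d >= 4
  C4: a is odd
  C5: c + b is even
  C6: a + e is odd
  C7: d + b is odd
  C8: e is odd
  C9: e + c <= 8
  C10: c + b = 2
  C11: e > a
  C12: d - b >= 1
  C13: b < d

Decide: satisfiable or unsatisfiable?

Unsatisfiable

Constraint 4 makes a odd and constraint 8 makes e odd, so a + e must be even. Constraint 6 says a + e is odd — contradiction.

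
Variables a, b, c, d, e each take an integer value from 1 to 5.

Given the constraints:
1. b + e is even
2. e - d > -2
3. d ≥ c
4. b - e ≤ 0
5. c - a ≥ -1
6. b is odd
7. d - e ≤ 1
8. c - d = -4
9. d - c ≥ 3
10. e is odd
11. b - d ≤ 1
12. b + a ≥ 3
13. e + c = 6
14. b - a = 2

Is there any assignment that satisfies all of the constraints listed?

Satisfiable

Try a = 1, b = 3, c = 1, d = 5, e = 5.
Check constraint 2: e - d = 0; constraint 4: b - e = -2; constraint 5: c - a = 0. The remaining constraints are straightforward to verify.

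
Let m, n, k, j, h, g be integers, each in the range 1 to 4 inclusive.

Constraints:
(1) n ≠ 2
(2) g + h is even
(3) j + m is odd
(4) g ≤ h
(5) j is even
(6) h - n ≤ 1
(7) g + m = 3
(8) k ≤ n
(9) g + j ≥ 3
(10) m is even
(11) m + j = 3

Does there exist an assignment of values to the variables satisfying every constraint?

Unsatisfiable

Constraint 5 makes j even and constraint 10 makes m even, so j + m must be even. Constraint 3 says j + m is odd — contradiction.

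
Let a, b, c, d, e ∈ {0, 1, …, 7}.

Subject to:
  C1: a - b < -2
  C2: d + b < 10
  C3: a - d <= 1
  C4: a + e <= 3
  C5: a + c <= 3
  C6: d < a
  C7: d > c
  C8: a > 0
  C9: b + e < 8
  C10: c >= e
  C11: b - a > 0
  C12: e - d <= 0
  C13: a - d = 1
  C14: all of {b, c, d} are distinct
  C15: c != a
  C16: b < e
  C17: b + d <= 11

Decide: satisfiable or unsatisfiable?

Constraints 6, 7, 10, 11, and 16 give c < d, d < a, a < b, b < e, e ≤ c. Chaining: c < d < a < b < e ≤ c, which forces c < c — impossible.

Unsatisfiable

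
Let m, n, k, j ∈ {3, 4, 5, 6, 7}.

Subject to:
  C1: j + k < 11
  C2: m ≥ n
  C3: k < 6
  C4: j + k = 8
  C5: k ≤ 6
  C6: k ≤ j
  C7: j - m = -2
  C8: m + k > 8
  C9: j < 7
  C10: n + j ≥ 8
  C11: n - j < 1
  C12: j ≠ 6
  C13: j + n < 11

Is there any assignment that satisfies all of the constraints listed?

Satisfiable

Setting (m, n, k, j) = (6, 4, 4, 4) satisfies everything: constraint 1: j + k = 8; constraint 4: j + k = 8, and the others follow.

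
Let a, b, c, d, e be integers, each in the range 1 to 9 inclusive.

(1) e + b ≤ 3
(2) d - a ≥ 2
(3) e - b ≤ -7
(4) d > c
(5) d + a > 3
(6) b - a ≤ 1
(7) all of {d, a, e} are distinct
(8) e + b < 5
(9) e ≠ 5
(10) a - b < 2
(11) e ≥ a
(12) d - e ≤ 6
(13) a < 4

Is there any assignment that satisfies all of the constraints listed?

Unsatisfiable

Constraints 2, 3, 6, and 12 give d − a ≥ 2, a − b ≥ -1, b − e ≥ 7, e − d ≥ -6.
Adding all 4 inequalities: the left sides telescope to 0, and the right sides sum to 2 + (-1) + 7 + (-6) = 2. So 0 ≥ 2, which is false.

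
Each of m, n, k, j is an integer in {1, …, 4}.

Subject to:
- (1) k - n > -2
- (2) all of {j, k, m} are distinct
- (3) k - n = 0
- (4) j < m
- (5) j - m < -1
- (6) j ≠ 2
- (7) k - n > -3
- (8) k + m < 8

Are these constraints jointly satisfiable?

Satisfiable

Take m = 4, n = 2, k = 2, j = 1. Then constraint 1: k - n = 0; constraint 3: k - n = 0; constraint 5: j - m = -3, and every other listed constraint is also met.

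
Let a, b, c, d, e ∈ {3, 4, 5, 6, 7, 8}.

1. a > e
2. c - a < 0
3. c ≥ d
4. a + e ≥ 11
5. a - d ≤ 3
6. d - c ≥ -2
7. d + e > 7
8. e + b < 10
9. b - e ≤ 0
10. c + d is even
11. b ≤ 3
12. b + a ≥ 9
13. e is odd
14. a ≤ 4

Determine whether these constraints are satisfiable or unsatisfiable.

Unsatisfiable

From constraint 11: b ≤ 3. From constraint 14: a ≤ 4. Hence b + a ≤ 7. But constraint 12 requires b + a ≥ 9, and 9 > 7. Contradiction.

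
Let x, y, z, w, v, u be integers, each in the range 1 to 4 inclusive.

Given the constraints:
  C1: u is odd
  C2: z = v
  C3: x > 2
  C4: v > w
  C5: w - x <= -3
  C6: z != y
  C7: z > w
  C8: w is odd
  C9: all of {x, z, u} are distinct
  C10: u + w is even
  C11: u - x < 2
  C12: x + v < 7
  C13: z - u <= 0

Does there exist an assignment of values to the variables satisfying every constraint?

Satisfiable

One satisfying assignment is x = 4, y = 4, z = 2, w = 1, v = 2, u = 3.
For the less obvious constraints — constraint 5: w - x = -3; constraint 11: u - x = -1 — and the others hold by inspection.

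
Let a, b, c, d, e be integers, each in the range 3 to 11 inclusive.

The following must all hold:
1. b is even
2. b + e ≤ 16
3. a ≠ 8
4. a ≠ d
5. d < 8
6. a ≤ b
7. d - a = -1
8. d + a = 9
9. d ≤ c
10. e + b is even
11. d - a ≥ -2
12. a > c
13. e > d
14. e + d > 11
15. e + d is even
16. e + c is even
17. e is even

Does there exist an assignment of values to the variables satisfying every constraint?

The assignment a = 5, b = 6, c = 4, d = 4, e = 8 works:
  constraint 2 holds since b + e = 14.
  constraint 7 holds since d - a = -1.
The rest check out directly.

Satisfiable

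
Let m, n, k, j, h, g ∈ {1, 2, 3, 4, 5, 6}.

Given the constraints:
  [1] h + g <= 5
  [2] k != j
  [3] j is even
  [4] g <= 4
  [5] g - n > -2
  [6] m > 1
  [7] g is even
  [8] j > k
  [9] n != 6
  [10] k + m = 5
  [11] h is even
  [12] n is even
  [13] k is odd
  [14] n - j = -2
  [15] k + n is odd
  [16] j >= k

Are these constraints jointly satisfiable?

Take m = 2, n = 2, k = 3, j = 4, h = 2, g = 2. Then constraint 1: h + g = 4; constraint 5: g - n = 0, and every other listed constraint is also met.

Satisfiable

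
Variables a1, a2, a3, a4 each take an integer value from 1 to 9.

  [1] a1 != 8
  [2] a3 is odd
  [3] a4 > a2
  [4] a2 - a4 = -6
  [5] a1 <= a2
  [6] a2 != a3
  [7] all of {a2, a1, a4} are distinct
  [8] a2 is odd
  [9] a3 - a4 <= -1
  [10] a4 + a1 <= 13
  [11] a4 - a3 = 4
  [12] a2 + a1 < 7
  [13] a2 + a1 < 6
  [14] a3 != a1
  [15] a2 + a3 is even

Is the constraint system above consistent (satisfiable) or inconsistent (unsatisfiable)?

One satisfying assignment is a1 = 2, a2 = 3, a3 = 5, a4 = 9.
For the less obvious constraints — constraint 4: a2 - a4 = -6; constraint 9: a3 - a4 = -4; constraint 10: a4 + a1 = 11 — and the others hold by inspection.

Satisfiable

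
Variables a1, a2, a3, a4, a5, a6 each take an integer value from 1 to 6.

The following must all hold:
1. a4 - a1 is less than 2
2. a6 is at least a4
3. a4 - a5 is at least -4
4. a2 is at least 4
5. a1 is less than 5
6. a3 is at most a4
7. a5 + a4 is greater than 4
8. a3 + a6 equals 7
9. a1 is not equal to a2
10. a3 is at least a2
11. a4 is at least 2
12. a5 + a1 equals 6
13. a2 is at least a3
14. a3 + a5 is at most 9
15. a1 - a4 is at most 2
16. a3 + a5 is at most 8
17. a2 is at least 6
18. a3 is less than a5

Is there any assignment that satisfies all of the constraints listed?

Unsatisfiable

From constraints 10 and 17: a3 ≥ a2 ≥ 6. From constraints 2 and 11: a6 ≥ a4 ≥ 2. Hence a3 + a6 ≥ 8. But constraint 8 requires a3 + a6 = 7, and 7 < 8. Contradiction.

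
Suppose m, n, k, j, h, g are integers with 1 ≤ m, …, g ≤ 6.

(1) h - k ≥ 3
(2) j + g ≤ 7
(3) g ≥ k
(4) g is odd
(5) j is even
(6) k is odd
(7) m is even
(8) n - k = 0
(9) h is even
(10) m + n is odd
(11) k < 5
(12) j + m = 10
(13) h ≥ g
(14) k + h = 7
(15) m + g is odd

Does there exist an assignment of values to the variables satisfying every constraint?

Try m = 6, n = 1, k = 1, j = 4, h = 6, g = 1.
Check constraint 1: h - k = 5; constraint 2: j + g = 5. The remaining constraints are straightforward to verify.

Satisfiable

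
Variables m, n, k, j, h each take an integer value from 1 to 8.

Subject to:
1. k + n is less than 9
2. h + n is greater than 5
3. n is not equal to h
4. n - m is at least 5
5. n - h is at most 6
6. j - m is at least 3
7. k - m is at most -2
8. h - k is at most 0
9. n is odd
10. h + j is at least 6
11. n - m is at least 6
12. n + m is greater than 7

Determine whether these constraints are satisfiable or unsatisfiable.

Unsatisfiable

Constraints 5, 7, 8, and 11 give m − k ≥ 2, k − h ≥ 0, h − n ≥ -6, n − m ≥ 6.
Adding all 4 inequalities: the left sides telescope to 0, and the right sides sum to 2 + 0 + (-6) + 6 = 2. So 0 ≥ 2, which is false.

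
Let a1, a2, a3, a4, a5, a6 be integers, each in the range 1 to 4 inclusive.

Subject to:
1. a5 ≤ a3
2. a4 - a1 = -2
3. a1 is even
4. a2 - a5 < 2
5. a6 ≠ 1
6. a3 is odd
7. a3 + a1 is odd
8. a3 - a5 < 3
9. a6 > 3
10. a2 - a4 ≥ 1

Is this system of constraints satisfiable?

Satisfiable

Try a1 = 4, a2 = 4, a3 = 3, a4 = 2, a5 = 3, a6 = 4.
Check constraint 2: a4 - a1 = -2; constraint 4: a2 - a5 = 1. The remaining constraints are straightforward to verify.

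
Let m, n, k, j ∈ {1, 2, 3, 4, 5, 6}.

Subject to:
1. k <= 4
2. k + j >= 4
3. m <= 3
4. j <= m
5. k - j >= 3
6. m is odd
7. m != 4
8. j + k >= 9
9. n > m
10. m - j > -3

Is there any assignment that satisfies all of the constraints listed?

From constraints 3 and 4: j ≤ m ≤ 3. From constraint 1: k ≤ 4. Hence j + k ≤ 7. But constraint 8 requires j + k ≥ 9, and 9 > 7. Contradiction.

Unsatisfiable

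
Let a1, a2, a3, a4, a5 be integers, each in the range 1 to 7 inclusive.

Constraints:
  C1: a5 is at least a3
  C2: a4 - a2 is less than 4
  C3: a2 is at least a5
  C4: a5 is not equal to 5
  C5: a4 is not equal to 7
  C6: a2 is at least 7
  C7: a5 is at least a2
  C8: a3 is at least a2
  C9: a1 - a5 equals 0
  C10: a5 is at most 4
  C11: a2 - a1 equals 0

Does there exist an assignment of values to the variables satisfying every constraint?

Unsatisfiable

From constraints 6 and 8: a3 ≥ a2 and a2 ≥ 7, so a3 ≥ 7. From constraints 1 and 10: a3 ≤ a5 and a5 ≤ 4, so a3 ≤ 4. But 4 < 7, so no value of a3 works.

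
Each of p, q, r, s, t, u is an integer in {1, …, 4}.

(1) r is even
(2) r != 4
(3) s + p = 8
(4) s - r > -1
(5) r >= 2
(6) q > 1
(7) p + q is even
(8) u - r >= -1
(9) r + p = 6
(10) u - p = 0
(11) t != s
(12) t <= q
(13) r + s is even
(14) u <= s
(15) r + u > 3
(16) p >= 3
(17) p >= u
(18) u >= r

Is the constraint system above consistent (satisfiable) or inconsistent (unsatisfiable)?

Satisfiable

Take p = 4, q = 2, r = 2, s = 4, t = 1, u = 4. Then constraint 3: s + p = 8; constraint 4: s - r = 2; constraint 8: u - r = 2, and every other listed constraint is also met.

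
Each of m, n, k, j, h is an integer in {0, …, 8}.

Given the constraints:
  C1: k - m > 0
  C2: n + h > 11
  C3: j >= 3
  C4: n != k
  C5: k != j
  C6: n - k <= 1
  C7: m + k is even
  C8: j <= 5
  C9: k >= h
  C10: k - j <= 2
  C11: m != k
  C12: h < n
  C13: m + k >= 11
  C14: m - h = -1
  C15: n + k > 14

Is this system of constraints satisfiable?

Try m = 5, n = 8, k = 7, j = 5, h = 6.
Check constraint 1: k - m = 2; constraint 2: n + h = 14. The remaining constraints are straightforward to verify.

Satisfiable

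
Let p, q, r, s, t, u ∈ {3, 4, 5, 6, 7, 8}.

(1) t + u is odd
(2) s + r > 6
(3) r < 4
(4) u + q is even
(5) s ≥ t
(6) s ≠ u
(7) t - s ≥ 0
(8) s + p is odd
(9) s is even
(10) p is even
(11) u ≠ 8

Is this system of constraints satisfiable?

Unsatisfiable

Constraint 9 makes s even and constraint 10 makes p even, so s + p must be even. Constraint 8 says s + p is odd — contradiction.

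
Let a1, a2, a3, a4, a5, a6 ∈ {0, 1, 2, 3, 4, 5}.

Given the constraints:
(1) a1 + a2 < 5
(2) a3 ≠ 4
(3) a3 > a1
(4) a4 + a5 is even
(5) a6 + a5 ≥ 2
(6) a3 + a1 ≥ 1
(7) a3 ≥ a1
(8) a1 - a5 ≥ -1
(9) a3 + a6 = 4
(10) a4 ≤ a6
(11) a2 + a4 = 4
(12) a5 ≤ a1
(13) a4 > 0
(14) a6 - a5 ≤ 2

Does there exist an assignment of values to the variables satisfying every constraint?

The assignment a1 = 1, a2 = 2, a3 = 2, a4 = 2, a5 = 0, a6 = 2 works:
  constraint 1 holds since a1 + a2 = 3.
  constraint 5 holds since a6 + a5 = 2.
  constraint 6 holds since a3 + a1 = 3.
The rest check out directly.

Satisfiable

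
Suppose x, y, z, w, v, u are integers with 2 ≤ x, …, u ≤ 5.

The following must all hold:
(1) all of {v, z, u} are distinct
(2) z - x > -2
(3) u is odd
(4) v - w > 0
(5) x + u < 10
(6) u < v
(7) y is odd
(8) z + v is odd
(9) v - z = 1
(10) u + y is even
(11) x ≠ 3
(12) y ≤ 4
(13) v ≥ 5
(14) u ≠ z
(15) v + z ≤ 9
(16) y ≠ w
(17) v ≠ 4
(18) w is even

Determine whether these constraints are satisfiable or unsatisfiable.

Satisfiable

The assignment x = 4, y = 3, z = 4, w = 4, v = 5, u = 3 works:
  constraint 2 holds since z - x = 0.
  constraint 4 holds since v - w = 1.
The rest check out directly.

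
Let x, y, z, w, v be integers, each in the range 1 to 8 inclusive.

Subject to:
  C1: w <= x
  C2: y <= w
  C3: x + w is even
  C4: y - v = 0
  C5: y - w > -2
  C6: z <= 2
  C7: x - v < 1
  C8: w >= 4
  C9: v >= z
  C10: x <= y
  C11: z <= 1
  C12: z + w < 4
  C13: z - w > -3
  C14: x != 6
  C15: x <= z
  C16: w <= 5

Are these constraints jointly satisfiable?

From constraints 1 and 8: x ≥ w and w ≥ 4, so x ≥ 4. From constraints 6 and 15: x ≤ z and z ≤ 2, so x ≤ 2. But 2 < 4, so no value of x works.

Unsatisfiable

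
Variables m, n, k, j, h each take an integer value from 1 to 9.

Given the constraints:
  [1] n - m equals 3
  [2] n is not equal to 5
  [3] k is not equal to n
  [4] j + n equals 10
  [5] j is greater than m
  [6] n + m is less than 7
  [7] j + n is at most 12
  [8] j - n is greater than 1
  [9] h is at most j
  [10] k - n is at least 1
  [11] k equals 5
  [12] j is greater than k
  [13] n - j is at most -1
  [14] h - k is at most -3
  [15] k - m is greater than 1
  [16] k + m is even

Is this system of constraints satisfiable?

Satisfiable

Setting (m, n, k, j, h) = (1, 4, 5, 6, 1) satisfies everything: constraint 1: n - m = 3; constraint 4: j + n = 10, and the others follow.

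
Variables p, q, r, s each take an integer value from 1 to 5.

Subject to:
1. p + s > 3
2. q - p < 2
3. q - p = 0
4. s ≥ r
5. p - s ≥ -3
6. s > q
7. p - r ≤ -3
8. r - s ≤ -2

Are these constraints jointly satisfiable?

Unsatisfiable

Constraints 5, 7, and 8 give p − s ≥ -3, s − r ≥ 2, r − p ≥ 3.
Adding all 3 inequalities: the left sides telescope to 0, and the right sides sum to (-3) + 2 + 3 = 2. So 0 ≥ 2, which is false.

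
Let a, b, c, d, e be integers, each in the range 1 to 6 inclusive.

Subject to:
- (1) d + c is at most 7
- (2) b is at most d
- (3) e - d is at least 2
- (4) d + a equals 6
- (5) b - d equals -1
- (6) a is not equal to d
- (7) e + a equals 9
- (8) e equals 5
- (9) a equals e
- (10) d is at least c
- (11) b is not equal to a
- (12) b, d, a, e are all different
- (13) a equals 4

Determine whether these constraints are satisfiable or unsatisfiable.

Unsatisfiable

Constraint 13 fixes a = 4 and constraint 8 fixes e = 5, but constraint 9 requires a = e. Since 4 ≠ 5, contradiction.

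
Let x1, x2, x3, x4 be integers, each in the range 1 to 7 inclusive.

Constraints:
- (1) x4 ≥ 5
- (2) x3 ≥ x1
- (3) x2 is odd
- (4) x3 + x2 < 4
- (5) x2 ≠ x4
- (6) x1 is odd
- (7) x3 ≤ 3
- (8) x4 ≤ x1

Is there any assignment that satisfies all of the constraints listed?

Unsatisfiable

From constraints 1 and 8: x1 ≥ x4 and x4 ≥ 5, so x1 ≥ 5. From constraints 2 and 7: x1 ≤ x3 and x3 ≤ 3, so x1 ≤ 3. But 3 < 5, so no value of x1 works.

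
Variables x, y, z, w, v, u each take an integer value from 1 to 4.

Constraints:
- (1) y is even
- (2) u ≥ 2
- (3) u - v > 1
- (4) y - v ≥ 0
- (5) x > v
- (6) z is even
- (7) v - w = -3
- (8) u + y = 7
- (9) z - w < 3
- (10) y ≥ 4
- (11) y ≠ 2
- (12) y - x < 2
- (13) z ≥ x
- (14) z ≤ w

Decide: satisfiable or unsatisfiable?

Satisfiable

One satisfying assignment is x = 3, y = 4, z = 4, w = 4, v = 1, u = 3.
For the less obvious constraints — constraint 3: u - v = 2; constraint 4: y - v = 3; constraint 7: v - w = -3 — and the others hold by inspection.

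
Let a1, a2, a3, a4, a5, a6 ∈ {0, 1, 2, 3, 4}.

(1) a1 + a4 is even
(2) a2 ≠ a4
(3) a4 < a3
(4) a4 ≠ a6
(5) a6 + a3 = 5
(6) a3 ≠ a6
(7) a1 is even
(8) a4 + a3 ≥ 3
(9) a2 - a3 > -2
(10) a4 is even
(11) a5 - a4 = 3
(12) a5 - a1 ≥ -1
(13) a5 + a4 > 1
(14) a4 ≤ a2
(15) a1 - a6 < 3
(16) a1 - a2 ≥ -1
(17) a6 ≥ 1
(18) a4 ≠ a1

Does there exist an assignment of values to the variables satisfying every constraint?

Take a1 = 4, a2 = 4, a3 = 3, a4 = 0, a5 = 3, a6 = 2. Then constraint 5: a6 + a3 = 5; constraint 8: a4 + a3 = 3; constraint 9: a2 - a3 = 1, and every other listed constraint is also met.

Satisfiable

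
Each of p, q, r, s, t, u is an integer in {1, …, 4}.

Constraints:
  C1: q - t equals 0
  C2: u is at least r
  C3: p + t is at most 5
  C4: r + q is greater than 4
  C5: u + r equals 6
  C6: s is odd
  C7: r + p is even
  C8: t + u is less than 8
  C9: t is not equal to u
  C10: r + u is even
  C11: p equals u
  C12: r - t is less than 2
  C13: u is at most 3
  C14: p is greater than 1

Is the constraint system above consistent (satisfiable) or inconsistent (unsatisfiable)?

Try p = 3, q = 2, r = 3, s = 3, t = 2, u = 3.
Check constraint 1: q - t = 0; constraint 3: p + t = 5; constraint 4: r + q = 5. The remaining constraints are straightforward to verify.

Satisfiable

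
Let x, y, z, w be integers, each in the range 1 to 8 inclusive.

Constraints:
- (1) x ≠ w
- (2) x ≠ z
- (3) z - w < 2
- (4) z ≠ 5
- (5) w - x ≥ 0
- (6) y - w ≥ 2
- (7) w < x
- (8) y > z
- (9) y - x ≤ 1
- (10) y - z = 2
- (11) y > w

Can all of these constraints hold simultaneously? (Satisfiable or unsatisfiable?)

Unsatisfiable

Constraints 5, 6, and 9 give w − x ≥ 0, x − y ≥ -1, y − w ≥ 2.
Adding all 3 inequalities: the left sides telescope to 0, and the right sides sum to 0 + (-1) + 2 = 1. So 0 ≥ 1, which is false.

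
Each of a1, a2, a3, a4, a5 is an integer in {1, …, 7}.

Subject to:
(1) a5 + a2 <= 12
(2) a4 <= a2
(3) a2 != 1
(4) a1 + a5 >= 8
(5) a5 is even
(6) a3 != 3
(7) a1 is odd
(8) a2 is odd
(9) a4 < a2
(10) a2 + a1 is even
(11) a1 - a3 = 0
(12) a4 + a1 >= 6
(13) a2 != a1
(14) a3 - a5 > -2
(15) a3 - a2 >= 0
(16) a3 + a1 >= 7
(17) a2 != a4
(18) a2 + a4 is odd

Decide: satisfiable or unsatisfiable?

Try a1 = 5, a2 = 3, a3 = 5, a4 = 2, a5 = 6.
Check constraint 1: a5 + a2 = 9; constraint 4: a1 + a5 = 11; constraint 11: a1 - a3 = 0. The remaining constraints are straightforward to verify.

Satisfiable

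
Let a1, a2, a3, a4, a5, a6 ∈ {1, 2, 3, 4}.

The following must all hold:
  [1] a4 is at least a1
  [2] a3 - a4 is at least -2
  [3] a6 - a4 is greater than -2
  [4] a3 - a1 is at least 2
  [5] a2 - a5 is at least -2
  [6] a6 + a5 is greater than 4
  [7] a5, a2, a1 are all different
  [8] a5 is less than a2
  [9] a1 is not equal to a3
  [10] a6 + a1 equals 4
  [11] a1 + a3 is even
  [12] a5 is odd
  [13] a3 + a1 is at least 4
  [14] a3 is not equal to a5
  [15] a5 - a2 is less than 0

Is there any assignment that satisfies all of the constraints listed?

One satisfying assignment is a1 = 2, a2 = 4, a3 = 4, a4 = 3, a5 = 3, a6 = 2.
For the less obvious constraints — constraint 2: a3 - a4 = 1; constraint 3: a6 - a4 = -1; constraint 4: a3 - a1 = 2 — and the others hold by inspection.

Satisfiable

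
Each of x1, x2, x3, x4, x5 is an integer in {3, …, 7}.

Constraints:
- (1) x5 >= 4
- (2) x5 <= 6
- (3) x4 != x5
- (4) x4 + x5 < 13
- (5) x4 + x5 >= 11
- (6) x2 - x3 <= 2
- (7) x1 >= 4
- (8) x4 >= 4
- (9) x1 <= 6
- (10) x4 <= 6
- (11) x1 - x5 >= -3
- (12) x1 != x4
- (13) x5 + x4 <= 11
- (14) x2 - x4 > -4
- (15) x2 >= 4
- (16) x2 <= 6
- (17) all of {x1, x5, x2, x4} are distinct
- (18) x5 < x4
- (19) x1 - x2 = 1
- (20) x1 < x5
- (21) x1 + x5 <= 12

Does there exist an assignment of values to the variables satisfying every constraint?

Unsatisfiable

Constraints 1, 2, 7, 8, 9, 10, 15, and 16 confine each of x1, x5, x2, x4 to the 3 values {4, …, 6}.
Constraint 17 requires all 4 of them to be distinct, but only 3 values are available — impossible by the pigeonhole principle.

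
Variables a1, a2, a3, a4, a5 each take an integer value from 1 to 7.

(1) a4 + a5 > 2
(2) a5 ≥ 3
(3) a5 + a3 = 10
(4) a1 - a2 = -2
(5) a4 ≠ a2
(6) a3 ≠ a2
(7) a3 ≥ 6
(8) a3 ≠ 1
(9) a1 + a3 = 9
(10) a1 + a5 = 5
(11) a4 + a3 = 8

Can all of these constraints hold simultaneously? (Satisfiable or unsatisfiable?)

The assignment a1 = 2, a2 = 4, a3 = 7, a4 = 1, a5 = 3 works:
  constraint 1 holds since a4 + a5 = 4.
  constraint 3 holds since a5 + a3 = 10.
The rest check out directly.

Satisfiable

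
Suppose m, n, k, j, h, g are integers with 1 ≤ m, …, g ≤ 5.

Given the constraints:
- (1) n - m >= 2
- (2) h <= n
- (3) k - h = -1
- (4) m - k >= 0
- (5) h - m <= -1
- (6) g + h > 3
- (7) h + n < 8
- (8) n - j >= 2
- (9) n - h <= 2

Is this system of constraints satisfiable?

Unsatisfiable

Constraints 1, 5, and 9 give h − n ≥ -2, n − m ≥ 2, m − h ≥ 1.
Adding all 3 inequalities: the left sides telescope to 0, and the right sides sum to (-2) + 2 + 1 = 1. So 0 ≥ 1, which is false.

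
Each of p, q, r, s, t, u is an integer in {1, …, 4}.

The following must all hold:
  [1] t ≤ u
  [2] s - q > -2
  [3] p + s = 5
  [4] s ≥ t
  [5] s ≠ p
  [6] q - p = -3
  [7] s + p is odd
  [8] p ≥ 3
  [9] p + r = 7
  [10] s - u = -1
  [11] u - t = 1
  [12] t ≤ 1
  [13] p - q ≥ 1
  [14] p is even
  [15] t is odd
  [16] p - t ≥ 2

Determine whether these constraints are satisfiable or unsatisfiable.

Setting (p, q, r, s, t, u) = (4, 1, 3, 1, 1, 2) satisfies everything: constraint 2: s - q = 0; constraint 3: p + s = 5; constraint 6: q - p = -3, and the others follow.

Satisfiable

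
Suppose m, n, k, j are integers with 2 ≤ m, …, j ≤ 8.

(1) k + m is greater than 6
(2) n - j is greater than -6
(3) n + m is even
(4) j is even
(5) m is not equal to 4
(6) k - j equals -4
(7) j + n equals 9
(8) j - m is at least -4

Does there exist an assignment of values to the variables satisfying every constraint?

Satisfiable

The assignment m = 7, n = 3, k = 2, j = 6 works:
  constraint 1 holds since k + m = 9.
  constraint 2 holds since n - j = -3.
  constraint 6 holds since k - j = -4.
The rest check out directly.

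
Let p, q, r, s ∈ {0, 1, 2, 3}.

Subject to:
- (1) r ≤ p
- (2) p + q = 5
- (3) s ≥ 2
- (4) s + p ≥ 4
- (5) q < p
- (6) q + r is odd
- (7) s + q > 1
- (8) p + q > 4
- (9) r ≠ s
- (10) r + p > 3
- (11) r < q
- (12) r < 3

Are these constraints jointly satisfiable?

Take p = 3, q = 2, r = 1, s = 2. Then constraint 2: p + q = 5; constraint 4: s + p = 5, and every other listed constraint is also met.

Satisfiable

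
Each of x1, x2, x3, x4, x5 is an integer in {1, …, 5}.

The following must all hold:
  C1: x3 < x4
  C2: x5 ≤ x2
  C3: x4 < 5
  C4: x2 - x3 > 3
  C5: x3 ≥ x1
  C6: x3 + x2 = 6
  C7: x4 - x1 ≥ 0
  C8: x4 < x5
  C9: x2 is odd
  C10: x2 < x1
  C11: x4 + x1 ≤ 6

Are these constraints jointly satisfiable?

Unsatisfiable

Constraints 1, 2, 5, 8, and 10 give x2 < x1, x1 ≤ x3, x3 < x4, x4 < x5, x5 ≤ x2. Chaining: x2 < x1 ≤ x3 < x4 < x5 ≤ x2, which forces x2 < x2 — impossible.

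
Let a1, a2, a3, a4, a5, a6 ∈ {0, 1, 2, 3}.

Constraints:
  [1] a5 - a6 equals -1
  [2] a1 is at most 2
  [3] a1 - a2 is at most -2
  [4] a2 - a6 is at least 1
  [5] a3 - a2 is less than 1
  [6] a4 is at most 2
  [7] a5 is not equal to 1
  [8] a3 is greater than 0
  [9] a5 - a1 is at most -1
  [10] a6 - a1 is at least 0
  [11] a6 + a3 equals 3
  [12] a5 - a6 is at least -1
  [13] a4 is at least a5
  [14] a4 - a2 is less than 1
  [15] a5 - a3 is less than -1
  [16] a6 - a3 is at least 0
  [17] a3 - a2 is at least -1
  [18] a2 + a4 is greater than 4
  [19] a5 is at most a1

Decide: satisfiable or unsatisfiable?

Unsatisfiable

Constraints 3, 9, 12, 16, and 17 give a6 − a3 ≥ 0, a3 − a2 ≥ -1, a2 − a1 ≥ 2, a1 − a5 ≥ 1, a5 − a6 ≥ -1.
Adding all 5 inequalities: the left sides telescope to 0, and the right sides sum to 0 + (-1) + 2 + 1 + (-1) = 1. So 0 ≥ 1, which is false.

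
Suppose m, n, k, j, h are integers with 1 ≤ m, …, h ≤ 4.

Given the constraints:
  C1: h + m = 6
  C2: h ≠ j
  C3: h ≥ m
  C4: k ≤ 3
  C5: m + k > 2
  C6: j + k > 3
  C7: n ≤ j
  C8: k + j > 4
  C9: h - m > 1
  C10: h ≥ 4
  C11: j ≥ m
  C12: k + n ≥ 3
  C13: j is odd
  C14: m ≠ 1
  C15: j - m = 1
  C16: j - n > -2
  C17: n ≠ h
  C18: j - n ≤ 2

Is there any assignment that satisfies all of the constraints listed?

Setting (m, n, k, j, h) = (2, 3, 3, 3, 4) satisfies everything: constraint 1: h + m = 6; constraint 5: m + k = 5, and the others follow.

Satisfiable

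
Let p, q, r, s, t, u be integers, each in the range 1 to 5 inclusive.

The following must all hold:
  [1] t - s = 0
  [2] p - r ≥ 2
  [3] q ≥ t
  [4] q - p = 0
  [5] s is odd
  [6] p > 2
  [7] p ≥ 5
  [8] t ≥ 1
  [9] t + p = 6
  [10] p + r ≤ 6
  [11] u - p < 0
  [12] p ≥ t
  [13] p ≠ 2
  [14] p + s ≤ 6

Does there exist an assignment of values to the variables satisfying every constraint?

Satisfiable

Take p = 5, q = 5, r = 1, s = 1, t = 1, u = 2. Then constraint 1: t - s = 0; constraint 2: p - r = 4, and every other listed constraint is also met.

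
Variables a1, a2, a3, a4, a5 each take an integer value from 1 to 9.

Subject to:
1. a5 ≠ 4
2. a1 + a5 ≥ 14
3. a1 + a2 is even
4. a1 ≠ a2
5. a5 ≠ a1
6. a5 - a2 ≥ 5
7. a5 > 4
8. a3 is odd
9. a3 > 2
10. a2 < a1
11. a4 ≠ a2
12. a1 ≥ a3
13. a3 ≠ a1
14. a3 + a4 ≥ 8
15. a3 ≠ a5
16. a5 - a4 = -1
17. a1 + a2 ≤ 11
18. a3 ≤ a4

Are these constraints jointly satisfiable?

Try a1 = 9, a2 = 1, a3 = 3, a4 = 8, a5 = 7.
Check constraint 2: a1 + a5 = 16; constraint 6: a5 - a2 = 6. The remaining constraints are straightforward to verify.

Satisfiable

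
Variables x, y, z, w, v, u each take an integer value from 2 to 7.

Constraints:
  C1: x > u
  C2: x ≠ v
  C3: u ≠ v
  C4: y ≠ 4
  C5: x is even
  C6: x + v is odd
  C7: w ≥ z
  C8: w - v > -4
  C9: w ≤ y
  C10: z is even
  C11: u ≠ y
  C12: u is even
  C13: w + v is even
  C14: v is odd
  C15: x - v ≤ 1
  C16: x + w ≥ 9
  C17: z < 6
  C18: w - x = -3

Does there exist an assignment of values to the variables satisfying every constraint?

Satisfiable

Try x = 6, y = 7, z = 2, w = 3, v = 5, u = 2.
Check constraint 8: w - v = -2; constraint 15: x - v = 1; constraint 16: x + w = 9. The remaining constraints are straightforward to verify.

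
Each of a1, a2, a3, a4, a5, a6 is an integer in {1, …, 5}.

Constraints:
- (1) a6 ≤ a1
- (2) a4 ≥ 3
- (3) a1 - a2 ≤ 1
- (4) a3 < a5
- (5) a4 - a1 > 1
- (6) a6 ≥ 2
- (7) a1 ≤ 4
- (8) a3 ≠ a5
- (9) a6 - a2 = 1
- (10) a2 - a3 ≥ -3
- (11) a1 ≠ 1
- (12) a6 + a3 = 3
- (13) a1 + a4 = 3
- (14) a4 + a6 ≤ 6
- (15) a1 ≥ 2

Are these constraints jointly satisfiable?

Unsatisfiable

From constraints 1 and 6: a1 ≥ a6 ≥ 2. From constraint 2: a4 ≥ 3. Hence a1 + a4 ≥ 5. But constraint 13 requires a1 + a4 = 3, and 3 < 5. Contradiction.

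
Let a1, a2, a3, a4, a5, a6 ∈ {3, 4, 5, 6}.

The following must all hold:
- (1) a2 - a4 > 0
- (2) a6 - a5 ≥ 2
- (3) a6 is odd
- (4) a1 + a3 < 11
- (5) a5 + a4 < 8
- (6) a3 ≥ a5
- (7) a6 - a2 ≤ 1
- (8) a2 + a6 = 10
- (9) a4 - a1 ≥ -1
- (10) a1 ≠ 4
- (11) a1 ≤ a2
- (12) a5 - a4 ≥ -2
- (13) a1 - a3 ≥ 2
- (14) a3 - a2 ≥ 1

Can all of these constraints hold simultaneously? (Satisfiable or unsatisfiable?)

Constraints 2, 7, 9, 12, 13, and 14 give a3 − a2 ≥ 1, a2 − a6 ≥ -1, a6 − a5 ≥ 2, a5 − a4 ≥ -2, a4 − a1 ≥ -1, a1 − a3 ≥ 2.
Adding all 6 inequalities: the left sides telescope to 0, and the right sides sum to 1 + (-1) + 2 + (-2) + (-1) + 2 = 1. So 0 ≥ 1, which is false.

Unsatisfiable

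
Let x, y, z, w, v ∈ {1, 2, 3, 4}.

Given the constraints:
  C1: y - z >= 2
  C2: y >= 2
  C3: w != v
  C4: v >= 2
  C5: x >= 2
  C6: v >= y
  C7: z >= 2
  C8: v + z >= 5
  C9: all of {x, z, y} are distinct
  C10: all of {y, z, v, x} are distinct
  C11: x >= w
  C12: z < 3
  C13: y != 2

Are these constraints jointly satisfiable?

Unsatisfiable

Constraints 2, 4, 5, and 7 confine each of y, z, v, x to the 3 values {2, …, 4} (the domain already gives each ≤ 4).
Constraint 10 requires all 4 of them to be distinct, but only 3 values are available — impossible by the pigeonhole principle.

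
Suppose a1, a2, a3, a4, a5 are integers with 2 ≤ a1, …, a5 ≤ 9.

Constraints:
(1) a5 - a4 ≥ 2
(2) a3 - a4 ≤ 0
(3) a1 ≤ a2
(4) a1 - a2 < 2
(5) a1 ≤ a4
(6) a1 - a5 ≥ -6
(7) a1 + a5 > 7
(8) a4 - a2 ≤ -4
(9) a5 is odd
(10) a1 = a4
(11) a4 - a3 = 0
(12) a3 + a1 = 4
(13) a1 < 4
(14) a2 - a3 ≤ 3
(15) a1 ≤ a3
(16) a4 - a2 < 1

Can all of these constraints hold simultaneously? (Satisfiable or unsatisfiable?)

Unsatisfiable

Constraints 2, 8, and 14 give a3 − a2 ≥ -3, a2 − a4 ≥ 4, a4 − a3 ≥ 0.
Adding all 3 inequalities: the left sides telescope to 0, and the right sides sum to (-3) + 4 + 0 = 1. So 0 ≥ 1, which is false.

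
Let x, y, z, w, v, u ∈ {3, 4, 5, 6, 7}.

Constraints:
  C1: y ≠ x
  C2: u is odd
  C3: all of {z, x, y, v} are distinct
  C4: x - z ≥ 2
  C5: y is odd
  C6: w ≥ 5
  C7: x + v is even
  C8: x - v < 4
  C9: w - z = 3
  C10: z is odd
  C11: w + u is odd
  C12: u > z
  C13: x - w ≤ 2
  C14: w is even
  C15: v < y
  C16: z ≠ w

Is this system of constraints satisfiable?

Setting (x, y, z, w, v, u) = (6, 5, 3, 6, 4, 7) satisfies everything: constraint 4: x - z = 3; constraint 8: x - v = 2, and the others follow.

Satisfiable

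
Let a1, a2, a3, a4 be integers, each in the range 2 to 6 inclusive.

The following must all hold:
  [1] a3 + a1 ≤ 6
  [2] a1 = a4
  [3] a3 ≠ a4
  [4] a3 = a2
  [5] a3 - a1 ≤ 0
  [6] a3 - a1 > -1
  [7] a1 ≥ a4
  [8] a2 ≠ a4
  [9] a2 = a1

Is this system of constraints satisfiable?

Unsatisfiable

From constraints 2, 4, and 9, a3 = a2 = a1 = a4, so a3 = a4. But constraint 3 says a3 ≠ a4. Contradiction.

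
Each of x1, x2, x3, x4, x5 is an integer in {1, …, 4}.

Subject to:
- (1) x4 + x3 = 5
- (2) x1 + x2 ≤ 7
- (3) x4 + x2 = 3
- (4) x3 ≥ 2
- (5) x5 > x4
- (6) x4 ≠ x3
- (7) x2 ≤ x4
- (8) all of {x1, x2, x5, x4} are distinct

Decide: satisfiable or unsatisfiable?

The assignment x1 = 3, x2 = 1, x3 = 3, x4 = 2, x5 = 4 works:
  constraint 1 holds since x4 + x3 = 5.
  constraint 2 holds since x1 + x2 = 4.
The rest check out directly.

Satisfiable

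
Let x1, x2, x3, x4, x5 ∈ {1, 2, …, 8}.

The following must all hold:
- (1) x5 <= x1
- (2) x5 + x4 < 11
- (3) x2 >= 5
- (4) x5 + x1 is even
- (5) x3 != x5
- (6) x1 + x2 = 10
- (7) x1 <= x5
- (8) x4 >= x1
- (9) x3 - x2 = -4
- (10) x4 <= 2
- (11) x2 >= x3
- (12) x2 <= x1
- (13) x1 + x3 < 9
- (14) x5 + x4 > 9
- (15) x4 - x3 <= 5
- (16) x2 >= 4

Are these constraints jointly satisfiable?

Unsatisfiable

From constraints 3 and 12: x1 ≥ x2 and x2 ≥ 5, so x1 ≥ 5. From constraints 8 and 10: x1 ≤ x4 and x4 ≤ 2, so x1 ≤ 2. But 2 < 5, so no value of x1 works.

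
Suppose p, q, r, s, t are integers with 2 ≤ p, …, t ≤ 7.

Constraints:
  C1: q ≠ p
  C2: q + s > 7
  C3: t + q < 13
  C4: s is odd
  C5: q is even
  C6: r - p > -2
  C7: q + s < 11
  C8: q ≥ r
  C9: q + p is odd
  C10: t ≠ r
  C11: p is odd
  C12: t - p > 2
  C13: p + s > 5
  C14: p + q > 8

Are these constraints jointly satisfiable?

Setting (p, q, r, s, t) = (3, 6, 3, 3, 6) satisfies everything: constraint 2: q + s = 9; constraint 3: t + q = 12; constraint 6: r - p = 0, and the others follow.

Satisfiable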